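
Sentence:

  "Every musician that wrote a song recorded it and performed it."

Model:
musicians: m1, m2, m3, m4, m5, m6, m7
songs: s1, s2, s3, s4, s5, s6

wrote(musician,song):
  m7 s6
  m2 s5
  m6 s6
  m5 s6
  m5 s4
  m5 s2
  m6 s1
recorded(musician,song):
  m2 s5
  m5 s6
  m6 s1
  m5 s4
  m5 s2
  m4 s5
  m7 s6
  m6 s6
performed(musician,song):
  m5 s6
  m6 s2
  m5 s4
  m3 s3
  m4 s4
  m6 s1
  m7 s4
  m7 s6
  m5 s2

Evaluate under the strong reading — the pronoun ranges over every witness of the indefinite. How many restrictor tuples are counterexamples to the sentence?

"it" takes "a song" as antecedent — a donkey pronoun bound across the clause boundary.
Strong reading: for every (m,s) with wrote(m,s), recorded(m,s) ∧ performed(m,s).
Restrictor pairs: (m2,s5) ✗  (m5,s2) ✓  (m5,s4) ✓  (m5,s6) ✓  (m6,s1) ✓  (m6,s6) ✗  (m7,s6) ✓
Counterexamples (restrictor pairs failing the scope): 2.

2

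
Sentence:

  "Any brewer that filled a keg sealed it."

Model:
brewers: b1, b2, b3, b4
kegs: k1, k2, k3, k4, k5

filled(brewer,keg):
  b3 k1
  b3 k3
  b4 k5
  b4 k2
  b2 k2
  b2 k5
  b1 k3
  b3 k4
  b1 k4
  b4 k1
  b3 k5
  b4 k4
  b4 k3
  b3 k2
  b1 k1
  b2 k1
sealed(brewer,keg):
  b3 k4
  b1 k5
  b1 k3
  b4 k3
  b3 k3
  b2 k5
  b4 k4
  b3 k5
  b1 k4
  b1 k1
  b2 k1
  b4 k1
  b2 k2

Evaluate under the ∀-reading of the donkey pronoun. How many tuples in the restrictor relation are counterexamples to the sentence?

4

"it" takes "a keg" as antecedent — a donkey pronoun bound across the clause boundary.
Strong reading: for every (b,k) with filled(b,k), sealed(b,k).
Restrictor pairs: (b1,k1) ✓  (b1,k3) ✓  (b1,k4) ✓  (b2,k1) ✓  (b2,k2) ✓  (b2,k5) ✓  (b3,k1) ✗  (b3,k2) ✗  (b3,k3) ✓  (b3,k4) ✓  (b3,k5) ✓  (b4,k1) ✓  (b4,k2) ✗  (b4,k3) ✓  (b4,k4) ✓  (b4,k5) ✗
Counterexamples (restrictor pairs failing the scope): 4.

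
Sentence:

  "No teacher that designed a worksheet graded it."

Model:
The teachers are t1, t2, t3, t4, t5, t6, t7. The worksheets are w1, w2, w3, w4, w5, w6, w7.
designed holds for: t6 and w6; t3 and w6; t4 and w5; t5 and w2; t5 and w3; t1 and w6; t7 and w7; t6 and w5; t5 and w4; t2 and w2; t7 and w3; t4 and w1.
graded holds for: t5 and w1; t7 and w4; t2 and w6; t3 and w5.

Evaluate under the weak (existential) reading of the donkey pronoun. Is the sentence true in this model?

True

"it" takes "a worksheet" as antecedent — a donkey pronoun bound across the clause boundary.
Truth condition: for no (t,w) with designed(t,w) does graded(t,w) hold.
Restrictor pairs — does the scope hold? (t1,w6):fails  (t2,w2):fails  (t3,w6):fails  (t4,w1):fails  (t4,w5):fails  (t5,w2):fails  (t5,w3):fails  (t5,w4):fails  (t6,w5):fails  (t6,w6):fails  (t7,w3):fails  (t7,w7):fails
Scope holds for no restrictor pair, so the sentence is true.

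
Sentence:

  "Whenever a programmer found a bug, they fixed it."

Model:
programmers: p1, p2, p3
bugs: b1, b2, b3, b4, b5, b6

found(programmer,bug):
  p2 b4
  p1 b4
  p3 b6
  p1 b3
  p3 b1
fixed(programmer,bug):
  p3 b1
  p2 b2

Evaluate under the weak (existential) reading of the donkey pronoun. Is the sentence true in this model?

False

"it" takes "a bug" as antecedent — a donkey pronoun bound across the clause boundary.
Weak reading: every programmer p with some found-bug has at least one found-bug b such that fixed(p,b).
Per programmer: p1:✗  p2:✗  p3:✓
p1 has no witness among its found-bugs.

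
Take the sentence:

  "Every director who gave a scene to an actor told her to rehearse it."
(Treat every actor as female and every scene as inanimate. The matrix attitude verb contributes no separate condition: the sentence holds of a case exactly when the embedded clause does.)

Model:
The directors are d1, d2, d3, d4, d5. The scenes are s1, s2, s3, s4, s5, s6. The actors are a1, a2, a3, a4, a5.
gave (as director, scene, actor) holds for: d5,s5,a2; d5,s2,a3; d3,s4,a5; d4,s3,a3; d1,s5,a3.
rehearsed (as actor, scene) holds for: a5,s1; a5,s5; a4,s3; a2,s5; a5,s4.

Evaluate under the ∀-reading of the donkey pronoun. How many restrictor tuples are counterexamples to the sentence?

"her" takes "an actor" as antecedent and "it" takes "a scene"; both are donkey pronouns co-varying with the restrictor.
Strong reading: for every (d,s,a) with gave(d,s,a), rehearsed(a,s).
Restrictor triples: (d1,s5,a3)→rehearsed(a3,s5) ✗  (d3,s4,a5)→rehearsed(a5,s4) ✓  (d4,s3,a3)→rehearsed(a3,s3) ✗  (d5,s2,a3)→rehearsed(a3,s2) ✗  (d5,s5,a2)→rehearsed(a2,s5) ✓
Counterexamples (restrictor triples failing the scope): 3.

3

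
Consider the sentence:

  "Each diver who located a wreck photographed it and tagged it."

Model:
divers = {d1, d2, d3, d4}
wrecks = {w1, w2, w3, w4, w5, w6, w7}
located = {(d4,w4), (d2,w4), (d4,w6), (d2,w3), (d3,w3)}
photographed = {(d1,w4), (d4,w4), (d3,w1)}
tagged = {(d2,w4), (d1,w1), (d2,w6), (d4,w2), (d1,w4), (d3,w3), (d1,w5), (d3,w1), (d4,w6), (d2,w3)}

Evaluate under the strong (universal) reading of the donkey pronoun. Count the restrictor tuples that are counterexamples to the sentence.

5

"it" takes "a wreck" as antecedent — a donkey pronoun bound across the clause boundary.
Strong reading: for every (d,w) with located(d,w), photographed(d,w) ∧ tagged(d,w).
Restrictor pairs: (d2,w3) ✗  (d2,w4) ✗  (d3,w3) ✗  (d4,w4) ✗  (d4,w6) ✗
Counterexamples (restrictor pairs failing the scope): 5.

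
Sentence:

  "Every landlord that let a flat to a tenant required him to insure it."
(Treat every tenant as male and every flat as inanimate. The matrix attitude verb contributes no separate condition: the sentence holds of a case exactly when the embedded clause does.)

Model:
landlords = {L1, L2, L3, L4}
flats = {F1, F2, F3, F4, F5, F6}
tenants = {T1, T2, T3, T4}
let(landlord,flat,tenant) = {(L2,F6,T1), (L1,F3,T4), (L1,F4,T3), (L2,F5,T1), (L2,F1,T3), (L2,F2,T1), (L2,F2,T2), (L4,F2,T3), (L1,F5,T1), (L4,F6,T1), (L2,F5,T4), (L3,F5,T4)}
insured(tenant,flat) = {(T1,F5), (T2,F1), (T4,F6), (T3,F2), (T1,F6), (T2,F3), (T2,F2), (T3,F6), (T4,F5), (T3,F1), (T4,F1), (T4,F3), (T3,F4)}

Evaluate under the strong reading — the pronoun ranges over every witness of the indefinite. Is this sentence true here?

False

"him" takes "a tenant" as antecedent and "it" takes "a flat"; both are donkey pronouns co-varying with the restrictor.
Strong reading: for every (l,f,t) with let(l,f,t), insured(t,f).
Restrictor triples: (L1,F3,T4)→insured(T4,F3) ✓  (L1,F4,T3)→insured(T3,F4) ✓  (L1,F5,T1)→insured(T1,F5) ✓  (L2,F1,T3)→insured(T3,F1) ✓  (L2,F2,T1)→insured(T1,F2) ✗  (L2,F2,T2)→insured(T2,F2) ✓  (L2,F5,T1)→insured(T1,F5) ✓  (L2,F5,T4)→insured(T4,F5) ✓  (L2,F6,T1)→insured(T1,F6) ✓  (L3,F5,T4)→insured(T4,F5) ✓  (L4,F2,T3)→insured(T3,F2) ✓  (L4,F6,T1)→insured(T1,F6) ✓
Counterexample: (L2,F2,T1) — insured(T1,F2) does not hold.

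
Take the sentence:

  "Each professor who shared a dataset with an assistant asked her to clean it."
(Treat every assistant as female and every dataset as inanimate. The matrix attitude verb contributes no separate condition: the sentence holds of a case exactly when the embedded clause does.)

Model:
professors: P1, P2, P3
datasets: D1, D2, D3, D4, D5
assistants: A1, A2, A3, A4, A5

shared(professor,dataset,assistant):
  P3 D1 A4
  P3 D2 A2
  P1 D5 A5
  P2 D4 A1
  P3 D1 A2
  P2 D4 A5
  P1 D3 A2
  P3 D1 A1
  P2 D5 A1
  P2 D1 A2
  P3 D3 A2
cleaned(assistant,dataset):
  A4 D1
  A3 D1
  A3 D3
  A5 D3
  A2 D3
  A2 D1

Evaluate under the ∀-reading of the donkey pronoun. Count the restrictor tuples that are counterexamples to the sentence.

"her" takes "an assistant" as antecedent and "it" takes "a dataset"; both are donkey pronouns co-varying with the restrictor.
Strong reading: for every (p,d,a) with shared(p,d,a), cleaned(a,d).
Restrictor triples: (P1,D3,A2)→cleaned(A2,D3) ✓  (P1,D5,A5)→cleaned(A5,D5) ✗  (P2,D1,A2)→cleaned(A2,D1) ✓  (P2,D4,A1)→cleaned(A1,D4) ✗  (P2,D4,A5)→cleaned(A5,D4) ✗  (P2,D5,A1)→cleaned(A1,D5) ✗  (P3,D1,A1)→cleaned(A1,D1) ✗  (P3,D1,A2)→cleaned(A2,D1) ✓  (P3,D1,A4)→cleaned(A4,D1) ✓  (P3,D2,A2)→cleaned(A2,D2) ✗  (P3,D3,A2)→cleaned(A2,D3) ✓
Counterexamples (restrictor triples failing the scope): 6.

6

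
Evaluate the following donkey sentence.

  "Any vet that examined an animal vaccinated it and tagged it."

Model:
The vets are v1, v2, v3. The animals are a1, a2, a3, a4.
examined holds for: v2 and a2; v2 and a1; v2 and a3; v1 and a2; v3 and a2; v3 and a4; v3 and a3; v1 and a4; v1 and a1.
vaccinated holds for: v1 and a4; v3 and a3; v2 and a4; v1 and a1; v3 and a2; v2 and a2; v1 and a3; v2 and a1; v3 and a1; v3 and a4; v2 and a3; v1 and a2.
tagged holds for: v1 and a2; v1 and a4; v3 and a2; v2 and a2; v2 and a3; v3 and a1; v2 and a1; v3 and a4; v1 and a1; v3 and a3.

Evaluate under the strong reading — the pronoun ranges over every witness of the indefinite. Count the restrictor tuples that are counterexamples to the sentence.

0

"it" takes "an animal" as antecedent — a donkey pronoun bound across the clause boundary.
Strong reading: for every (v,a) with examined(v,a), vaccinated(v,a) ∧ tagged(v,a).
Restrictor pairs: (v1,a1) ✓  (v1,a2) ✓  (v1,a4) ✓  (v2,a1) ✓  (v2,a2) ✓  (v2,a3) ✓  (v3,a2) ✓  (v3,a3) ✓  (v3,a4) ✓
Counterexamples (restrictor pairs failing the scope): 0.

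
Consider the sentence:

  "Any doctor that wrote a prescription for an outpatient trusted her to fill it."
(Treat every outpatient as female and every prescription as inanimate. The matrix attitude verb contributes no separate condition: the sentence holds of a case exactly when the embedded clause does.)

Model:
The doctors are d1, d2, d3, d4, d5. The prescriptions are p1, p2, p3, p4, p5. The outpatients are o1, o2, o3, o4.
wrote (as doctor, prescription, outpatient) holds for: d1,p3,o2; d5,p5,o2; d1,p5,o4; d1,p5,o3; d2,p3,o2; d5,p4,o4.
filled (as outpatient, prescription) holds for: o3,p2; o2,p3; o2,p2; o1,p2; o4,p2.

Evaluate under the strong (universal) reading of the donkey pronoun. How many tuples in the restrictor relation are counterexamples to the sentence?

4

"her" takes "an outpatient" as antecedent and "it" takes "a prescription"; both are donkey pronouns co-varying with the restrictor.
Strong reading: for every (d,p,o) with wrote(d,p,o), filled(o,p).
Restrictor triples: (d1,p3,o2)→filled(o2,p3) ✓  (d1,p5,o3)→filled(o3,p5) ✗  (d1,p5,o4)→filled(o4,p5) ✗  (d2,p3,o2)→filled(o2,p3) ✓  (d5,p4,o4)→filled(o4,p4) ✗  (d5,p5,o2)→filled(o2,p5) ✗
Counterexamples (restrictor triples failing the scope): 4.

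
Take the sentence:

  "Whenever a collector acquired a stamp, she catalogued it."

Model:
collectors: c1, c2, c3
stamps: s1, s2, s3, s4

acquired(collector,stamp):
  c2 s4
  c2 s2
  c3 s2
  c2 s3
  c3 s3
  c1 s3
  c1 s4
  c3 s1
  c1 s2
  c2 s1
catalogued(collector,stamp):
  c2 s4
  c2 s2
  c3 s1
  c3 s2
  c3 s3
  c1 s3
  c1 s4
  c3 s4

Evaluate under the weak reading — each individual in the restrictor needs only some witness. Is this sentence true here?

True

"it" takes "a stamp" as antecedent — a donkey pronoun bound across the clause boundary.
Weak reading: every collector c with some acquired-stamp has at least one acquired-stamp s such that catalogued(c,s).
Per collector: c1:✓  c2:✓  c3:✓
Every collector in the restrictor has a witness.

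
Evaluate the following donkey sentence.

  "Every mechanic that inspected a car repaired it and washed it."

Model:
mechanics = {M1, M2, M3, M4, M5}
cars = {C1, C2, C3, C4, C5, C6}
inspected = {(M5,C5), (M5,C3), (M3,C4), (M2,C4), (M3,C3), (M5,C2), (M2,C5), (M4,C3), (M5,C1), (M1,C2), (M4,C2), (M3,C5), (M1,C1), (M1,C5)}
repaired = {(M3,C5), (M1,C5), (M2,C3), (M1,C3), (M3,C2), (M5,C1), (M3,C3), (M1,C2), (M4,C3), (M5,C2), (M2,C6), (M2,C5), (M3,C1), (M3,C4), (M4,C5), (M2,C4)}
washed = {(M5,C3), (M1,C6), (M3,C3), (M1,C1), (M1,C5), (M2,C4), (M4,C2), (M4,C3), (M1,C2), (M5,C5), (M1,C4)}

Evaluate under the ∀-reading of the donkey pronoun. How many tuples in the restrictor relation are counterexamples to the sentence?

"it" takes "a car" as antecedent — a donkey pronoun bound across the clause boundary.
Strong reading: for every (m,c) with inspected(m,c), repaired(m,c) ∧ washed(m,c).
Restrictor pairs: (M1,C1) ✗  (M1,C2) ✓  (M1,C5) ✓  (M2,C4) ✓  (M2,C5) ✗  (M3,C3) ✓  (M3,C4) ✗  (M3,C5) ✗  (M4,C2) ✗  (M4,C3) ✓  (M5,C1) ✗  (M5,C2) ✗  (M5,C3) ✗  (M5,C5) ✗
Counterexamples (restrictor pairs failing the scope): 9.

9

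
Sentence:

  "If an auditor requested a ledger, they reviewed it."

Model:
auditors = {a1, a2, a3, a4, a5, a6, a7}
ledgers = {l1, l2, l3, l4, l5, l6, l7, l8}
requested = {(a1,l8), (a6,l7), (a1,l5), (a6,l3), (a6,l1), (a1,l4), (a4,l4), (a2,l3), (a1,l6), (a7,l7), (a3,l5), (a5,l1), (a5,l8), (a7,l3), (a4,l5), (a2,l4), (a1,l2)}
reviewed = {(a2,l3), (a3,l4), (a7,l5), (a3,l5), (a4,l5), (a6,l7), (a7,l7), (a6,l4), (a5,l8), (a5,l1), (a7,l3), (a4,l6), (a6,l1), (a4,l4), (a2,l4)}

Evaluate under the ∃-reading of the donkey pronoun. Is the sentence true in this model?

False

"it" takes "a ledger" as antecedent — a donkey pronoun bound across the clause boundary.
Weak reading: every auditor a with some requested-ledger has at least one requested-ledger l such that reviewed(a,l).
Per auditor: a1:✗  a2:✓  a3:✓  a4:✓  a5:✓  a6:✓  a7:✓
a1 has no witness among its requested-ledgers.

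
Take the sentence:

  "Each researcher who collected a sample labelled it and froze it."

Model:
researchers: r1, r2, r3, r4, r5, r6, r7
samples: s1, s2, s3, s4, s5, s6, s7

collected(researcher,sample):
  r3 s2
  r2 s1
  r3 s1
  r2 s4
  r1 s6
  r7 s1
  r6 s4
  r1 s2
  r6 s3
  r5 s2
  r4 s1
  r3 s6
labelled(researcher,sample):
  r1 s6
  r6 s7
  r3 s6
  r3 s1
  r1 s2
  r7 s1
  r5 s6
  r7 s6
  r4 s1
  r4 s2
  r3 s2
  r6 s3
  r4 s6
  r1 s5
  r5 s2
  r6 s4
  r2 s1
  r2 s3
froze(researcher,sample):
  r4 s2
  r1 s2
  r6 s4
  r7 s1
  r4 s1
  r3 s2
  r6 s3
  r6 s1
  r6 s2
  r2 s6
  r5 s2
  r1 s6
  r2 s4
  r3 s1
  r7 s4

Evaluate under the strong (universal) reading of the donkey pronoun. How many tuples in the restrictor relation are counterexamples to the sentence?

3

"it" takes "a sample" as antecedent — a donkey pronoun bound across the clause boundary.
Strong reading: for every (r,s) with collected(r,s), labelled(r,s) ∧ froze(r,s).
Restrictor pairs: (r1,s2) ✓  (r1,s6) ✓  (r2,s1) ✗  (r2,s4) ✗  (r3,s1) ✓  (r3,s2) ✓  (r3,s6) ✗  (r4,s1) ✓  (r5,s2) ✓  (r6,s3) ✓  (r6,s4) ✓  (r7,s1) ✓
Counterexamples (restrictor pairs failing the scope): 3.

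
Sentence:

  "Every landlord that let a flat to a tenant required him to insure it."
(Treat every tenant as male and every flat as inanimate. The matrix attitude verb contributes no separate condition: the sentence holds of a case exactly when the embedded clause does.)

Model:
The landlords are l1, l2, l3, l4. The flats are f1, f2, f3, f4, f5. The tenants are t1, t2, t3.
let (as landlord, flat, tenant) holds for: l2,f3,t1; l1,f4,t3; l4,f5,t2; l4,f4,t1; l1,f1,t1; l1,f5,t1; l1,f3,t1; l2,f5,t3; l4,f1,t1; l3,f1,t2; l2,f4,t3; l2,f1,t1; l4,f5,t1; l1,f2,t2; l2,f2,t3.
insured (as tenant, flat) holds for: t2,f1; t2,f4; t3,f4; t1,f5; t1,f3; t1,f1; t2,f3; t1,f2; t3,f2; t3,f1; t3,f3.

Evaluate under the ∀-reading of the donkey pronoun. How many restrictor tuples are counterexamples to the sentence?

"him" takes "a tenant" as antecedent and "it" takes "a flat"; both are donkey pronouns co-varying with the restrictor.
Strong reading: for every (l,f,t) with let(l,f,t), insured(t,f).
Restrictor triples: (l1,f1,t1)→insured(t1,f1) ✓  (l1,f2,t2)→insured(t2,f2) ✗  (l1,f3,t1)→insured(t1,f3) ✓  (l1,f4,t3)→insured(t3,f4) ✓  (l1,f5,t1)→insured(t1,f5) ✓  (l2,f1,t1)→insured(t1,f1) ✓  (l2,f2,t3)→insured(t3,f2) ✓  (l2,f3,t1)→insured(t1,f3) ✓  (l2,f4,t3)→insured(t3,f4) ✓  (l2,f5,t3)→insured(t3,f5) ✗  (l3,f1,t2)→insured(t2,f1) ✓  (l4,f1,t1)→insured(t1,f1) ✓  (l4,f4,t1)→insured(t1,f4) ✗  (l4,f5,t1)→insured(t1,f5) ✓  (l4,f5,t2)→insured(t2,f5) ✗
Counterexamples (restrictor triples failing the scope): 4.

4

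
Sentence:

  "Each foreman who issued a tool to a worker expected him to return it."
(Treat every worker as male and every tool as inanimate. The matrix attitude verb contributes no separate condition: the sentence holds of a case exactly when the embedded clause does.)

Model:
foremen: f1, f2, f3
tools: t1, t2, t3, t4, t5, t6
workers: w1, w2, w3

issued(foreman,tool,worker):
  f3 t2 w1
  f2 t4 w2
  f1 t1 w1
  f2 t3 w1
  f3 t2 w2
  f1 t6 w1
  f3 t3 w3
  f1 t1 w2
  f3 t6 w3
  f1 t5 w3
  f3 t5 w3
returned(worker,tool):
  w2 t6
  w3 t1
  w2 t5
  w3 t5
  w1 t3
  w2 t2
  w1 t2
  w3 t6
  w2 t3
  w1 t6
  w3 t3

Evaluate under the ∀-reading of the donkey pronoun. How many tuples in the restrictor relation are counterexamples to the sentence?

3

"him" takes "a worker" as antecedent and "it" takes "a tool"; both are donkey pronouns co-varying with the restrictor.
Strong reading: for every (f,t,w) with issued(f,t,w), returned(w,t).
Restrictor triples: (f1,t1,w1)→returned(w1,t1) ✗  (f1,t1,w2)→returned(w2,t1) ✗  (f1,t5,w3)→returned(w3,t5) ✓  (f1,t6,w1)→returned(w1,t6) ✓  (f2,t3,w1)→returned(w1,t3) ✓  (f2,t4,w2)→returned(w2,t4) ✗  (f3,t2,w1)→returned(w1,t2) ✓  (f3,t2,w2)→returned(w2,t2) ✓  (f3,t3,w3)→returned(w3,t3) ✓  (f3,t5,w3)→returned(w3,t5) ✓  (f3,t6,w3)→returned(w3,t6) ✓
Counterexamples (restrictor triples failing the scope): 3.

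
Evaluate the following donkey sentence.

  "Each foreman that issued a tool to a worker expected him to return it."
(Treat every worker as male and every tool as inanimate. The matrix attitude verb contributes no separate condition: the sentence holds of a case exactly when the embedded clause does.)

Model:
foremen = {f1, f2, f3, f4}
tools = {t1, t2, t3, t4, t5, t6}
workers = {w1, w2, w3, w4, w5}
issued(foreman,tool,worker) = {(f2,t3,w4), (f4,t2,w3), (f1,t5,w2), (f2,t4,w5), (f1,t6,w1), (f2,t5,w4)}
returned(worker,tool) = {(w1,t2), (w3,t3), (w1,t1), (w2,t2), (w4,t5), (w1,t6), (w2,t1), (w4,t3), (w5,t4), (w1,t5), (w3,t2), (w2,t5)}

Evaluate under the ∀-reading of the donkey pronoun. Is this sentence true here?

True

"him" takes "a worker" as antecedent and "it" takes "a tool"; both are donkey pronouns co-varying with the restrictor.
Strong reading: for every (f,t,w) with issued(f,t,w), returned(w,t).
Restrictor triples: (f1,t5,w2)→returned(w2,t5) ✓  (f1,t6,w1)→returned(w1,t6) ✓  (f2,t3,w4)→returned(w4,t3) ✓  (f2,t4,w5)→returned(w5,t4) ✓  (f2,t5,w4)→returned(w4,t5) ✓  (f4,t2,w3)→returned(w3,t2) ✓
Every restrictor triple satisfies the scope.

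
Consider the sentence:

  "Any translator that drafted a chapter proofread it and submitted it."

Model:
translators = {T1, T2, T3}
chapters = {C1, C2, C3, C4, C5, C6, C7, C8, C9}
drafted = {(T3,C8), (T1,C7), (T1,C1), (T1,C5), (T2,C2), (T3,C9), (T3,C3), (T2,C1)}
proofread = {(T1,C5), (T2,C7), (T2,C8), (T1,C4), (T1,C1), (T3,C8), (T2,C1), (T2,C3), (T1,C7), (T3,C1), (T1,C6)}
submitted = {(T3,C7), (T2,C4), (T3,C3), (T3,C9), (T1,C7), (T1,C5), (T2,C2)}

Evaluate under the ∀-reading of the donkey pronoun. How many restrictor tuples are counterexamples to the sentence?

6

"it" takes "a chapter" as antecedent — a donkey pronoun bound across the clause boundary.
Strong reading: for every (t,c) with drafted(t,c), proofread(t,c) ∧ submitted(t,c).
Restrictor pairs: (T1,C1) ✗  (T1,C5) ✓  (T1,C7) ✓  (T2,C1) ✗  (T2,C2) ✗  (T3,C3) ✗  (T3,C8) ✗  (T3,C9) ✗
Counterexamples (restrictor pairs failing the scope): 6.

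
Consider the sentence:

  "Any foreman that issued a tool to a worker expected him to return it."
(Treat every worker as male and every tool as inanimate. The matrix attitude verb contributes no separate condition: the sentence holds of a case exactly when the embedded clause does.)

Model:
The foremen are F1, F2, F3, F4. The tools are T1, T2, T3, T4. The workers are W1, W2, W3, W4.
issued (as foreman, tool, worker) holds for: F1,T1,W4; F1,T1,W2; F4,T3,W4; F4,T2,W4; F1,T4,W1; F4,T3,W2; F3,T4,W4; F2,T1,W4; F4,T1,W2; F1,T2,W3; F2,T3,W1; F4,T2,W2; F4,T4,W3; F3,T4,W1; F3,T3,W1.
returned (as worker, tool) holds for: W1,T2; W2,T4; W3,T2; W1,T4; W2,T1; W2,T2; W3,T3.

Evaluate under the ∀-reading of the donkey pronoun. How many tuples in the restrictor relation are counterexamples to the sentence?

"him" takes "a worker" as antecedent and "it" takes "a tool"; both are donkey pronouns co-varying with the restrictor.
Strong reading: for every (f,t,w) with issued(f,t,w), returned(w,t).
Restrictor triples: (F1,T1,W2)→returned(W2,T1) ✓  (F1,T1,W4)→returned(W4,T1) ✗  (F1,T2,W3)→returned(W3,T2) ✓  (F1,T4,W1)→returned(W1,T4) ✓  (F2,T1,W4)→returned(W4,T1) ✗  (F2,T3,W1)→returned(W1,T3) ✗  (F3,T3,W1)→returned(W1,T3) ✗  (F3,T4,W1)→returned(W1,T4) ✓  (F3,T4,W4)→returned(W4,T4) ✗  (F4,T1,W2)→returned(W2,T1) ✓  (F4,T2,W2)→returned(W2,T2) ✓  (F4,T2,W4)→returned(W4,T2) ✗  (F4,T3,W2)→returned(W2,T3) ✗  (F4,T3,W4)→returned(W4,T3) ✗  (F4,T4,W3)→returned(W3,T4) ✗
Counterexamples (restrictor triples failing the scope): 9.

9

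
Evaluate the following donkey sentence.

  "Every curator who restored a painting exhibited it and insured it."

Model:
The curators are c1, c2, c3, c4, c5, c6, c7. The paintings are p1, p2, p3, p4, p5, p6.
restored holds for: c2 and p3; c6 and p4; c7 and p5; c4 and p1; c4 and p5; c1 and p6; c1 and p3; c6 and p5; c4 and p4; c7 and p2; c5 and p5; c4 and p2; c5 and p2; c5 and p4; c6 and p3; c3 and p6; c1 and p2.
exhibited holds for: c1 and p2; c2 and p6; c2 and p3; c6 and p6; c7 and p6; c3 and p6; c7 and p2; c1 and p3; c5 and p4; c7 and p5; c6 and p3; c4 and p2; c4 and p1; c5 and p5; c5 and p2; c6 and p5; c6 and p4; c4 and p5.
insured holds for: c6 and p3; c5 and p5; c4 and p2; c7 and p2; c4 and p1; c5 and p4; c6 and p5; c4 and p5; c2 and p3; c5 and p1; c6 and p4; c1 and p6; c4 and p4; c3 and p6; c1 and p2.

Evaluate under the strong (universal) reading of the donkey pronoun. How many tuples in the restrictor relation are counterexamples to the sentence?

5

"it" takes "a painting" as antecedent — a donkey pronoun bound across the clause boundary.
Strong reading: for every (c,p) with restored(c,p), exhibited(c,p) ∧ insured(c,p).
Restrictor pairs: (c1,p2) ✓  (c1,p3) ✗  (c1,p6) ✗  (c2,p3) ✓  (c3,p6) ✓  (c4,p1) ✓  (c4,p2) ✓  (c4,p4) ✗  (c4,p5) ✓  (c5,p2) ✗  (c5,p4) ✓  (c5,p5) ✓  (c6,p3) ✓  (c6,p4) ✓  (c6,p5) ✓  (c7,p2) ✓  (c7,p5) ✗
Counterexamples (restrictor pairs failing the scope): 5.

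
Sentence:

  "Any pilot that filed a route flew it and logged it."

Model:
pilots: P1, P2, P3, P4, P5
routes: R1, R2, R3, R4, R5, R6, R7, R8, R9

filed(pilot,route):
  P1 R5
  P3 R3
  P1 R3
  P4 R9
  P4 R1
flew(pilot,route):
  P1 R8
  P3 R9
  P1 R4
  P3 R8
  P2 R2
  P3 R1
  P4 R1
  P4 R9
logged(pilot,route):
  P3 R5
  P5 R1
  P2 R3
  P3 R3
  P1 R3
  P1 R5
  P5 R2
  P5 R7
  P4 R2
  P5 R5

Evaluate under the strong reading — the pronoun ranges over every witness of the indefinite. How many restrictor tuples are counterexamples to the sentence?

5

"it" takes "a route" as antecedent — a donkey pronoun bound across the clause boundary.
Strong reading: for every (p,r) with filed(p,r), flew(p,r) ∧ logged(p,r).
Restrictor pairs: (P1,R3) ✗  (P1,R5) ✗  (P3,R3) ✗  (P4,R1) ✗  (P4,R9) ✗
Counterexamples (restrictor pairs failing the scope): 5.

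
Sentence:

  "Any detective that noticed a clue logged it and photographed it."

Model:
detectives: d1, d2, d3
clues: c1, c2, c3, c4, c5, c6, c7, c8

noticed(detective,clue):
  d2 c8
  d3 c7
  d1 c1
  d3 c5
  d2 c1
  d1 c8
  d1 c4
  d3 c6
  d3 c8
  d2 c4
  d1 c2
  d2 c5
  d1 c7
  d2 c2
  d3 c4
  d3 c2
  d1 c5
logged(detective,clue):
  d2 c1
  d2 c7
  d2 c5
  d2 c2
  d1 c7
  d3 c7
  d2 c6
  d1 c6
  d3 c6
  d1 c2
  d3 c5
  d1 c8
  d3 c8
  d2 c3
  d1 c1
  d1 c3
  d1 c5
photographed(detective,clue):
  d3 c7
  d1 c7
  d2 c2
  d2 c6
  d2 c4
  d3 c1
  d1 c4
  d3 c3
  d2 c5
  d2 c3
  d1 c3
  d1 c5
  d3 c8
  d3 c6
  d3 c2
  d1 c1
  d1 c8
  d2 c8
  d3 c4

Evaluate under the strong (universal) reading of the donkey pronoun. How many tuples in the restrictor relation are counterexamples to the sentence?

"it" takes "a clue" as antecedent — a donkey pronoun bound across the clause boundary.
Strong reading: for every (d,c) with noticed(d,c), logged(d,c) ∧ photographed(d,c).
Restrictor pairs: (d1,c1) ✓  (d1,c2) ✗  (d1,c4) ✗  (d1,c5) ✓  (d1,c7) ✓  (d1,c8) ✓  (d2,c1) ✗  (d2,c2) ✓  (d2,c4) ✗  (d2,c5) ✓  (d2,c8) ✗  (d3,c2) ✗  (d3,c4) ✗  (d3,c5) ✗  (d3,c6) ✓  (d3,c7) ✓  (d3,c8) ✓
Counterexamples (restrictor pairs failing the scope): 8.

8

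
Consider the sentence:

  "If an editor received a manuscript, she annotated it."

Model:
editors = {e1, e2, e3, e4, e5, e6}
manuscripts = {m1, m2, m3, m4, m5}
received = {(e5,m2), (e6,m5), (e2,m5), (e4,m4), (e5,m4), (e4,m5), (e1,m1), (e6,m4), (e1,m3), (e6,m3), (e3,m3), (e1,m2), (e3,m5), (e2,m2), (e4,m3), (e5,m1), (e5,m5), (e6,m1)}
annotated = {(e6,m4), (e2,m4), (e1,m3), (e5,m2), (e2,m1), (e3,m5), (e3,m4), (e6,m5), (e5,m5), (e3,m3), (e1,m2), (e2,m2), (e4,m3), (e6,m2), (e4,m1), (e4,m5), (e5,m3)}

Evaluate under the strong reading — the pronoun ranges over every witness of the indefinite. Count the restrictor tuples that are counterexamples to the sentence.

"it" takes "a manuscript" as antecedent — a donkey pronoun bound across the clause boundary.
Strong reading: for every (e,m) with received(e,m), annotated(e,m).
Restrictor pairs: (e1,m1) ✗  (e1,m2) ✓  (e1,m3) ✓  (e2,m2) ✓  (e2,m5) ✗  (e3,m3) ✓  (e3,m5) ✓  (e4,m3) ✓  (e4,m4) ✗  (e4,m5) ✓  (e5,m1) ✗  (e5,m2) ✓  (e5,m4) ✗  (e5,m5) ✓  (e6,m1) ✗  (e6,m3) ✗  (e6,m4) ✓  (e6,m5) ✓
Counterexamples (restrictor pairs failing the scope): 7.

7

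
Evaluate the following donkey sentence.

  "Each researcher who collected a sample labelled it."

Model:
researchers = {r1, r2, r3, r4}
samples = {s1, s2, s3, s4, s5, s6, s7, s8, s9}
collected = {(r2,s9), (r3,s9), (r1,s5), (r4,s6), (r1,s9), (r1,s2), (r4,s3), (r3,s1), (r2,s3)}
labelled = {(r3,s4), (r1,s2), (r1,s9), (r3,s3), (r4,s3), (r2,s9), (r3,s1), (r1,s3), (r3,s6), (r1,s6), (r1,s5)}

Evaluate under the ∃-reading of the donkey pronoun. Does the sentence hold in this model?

"it" takes "a sample" as antecedent — a donkey pronoun bound across the clause boundary.
Weak reading: every researcher r with some collected-sample has at least one collected-sample s such that labelled(r,s).
Per researcher: r1:✓  r2:✓  r3:✓  r4:✓
Every researcher in the restrictor has a witness.

True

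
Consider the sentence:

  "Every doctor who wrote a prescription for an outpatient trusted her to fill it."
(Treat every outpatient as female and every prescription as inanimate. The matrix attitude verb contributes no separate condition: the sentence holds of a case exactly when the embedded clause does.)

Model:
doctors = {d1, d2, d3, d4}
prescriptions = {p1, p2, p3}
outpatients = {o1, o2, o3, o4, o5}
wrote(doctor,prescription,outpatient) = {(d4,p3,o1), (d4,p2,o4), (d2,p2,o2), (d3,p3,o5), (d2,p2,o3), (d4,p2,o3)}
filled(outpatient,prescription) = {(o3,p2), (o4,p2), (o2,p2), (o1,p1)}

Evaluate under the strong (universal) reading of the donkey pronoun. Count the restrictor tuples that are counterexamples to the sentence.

2

"her" takes "an outpatient" as antecedent and "it" takes "a prescription"; both are donkey pronouns co-varying with the restrictor.
Strong reading: for every (d,p,o) with wrote(d,p,o), filled(o,p).
Restrictor triples: (d2,p2,o2)→filled(o2,p2) ✓  (d2,p2,o3)→filled(o3,p2) ✓  (d3,p3,o5)→filled(o5,p3) ✗  (d4,p2,o3)→filled(o3,p2) ✓  (d4,p2,o4)→filled(o4,p2) ✓  (d4,p3,o1)→filled(o1,p3) ✗
Counterexamples (restrictor triples failing the scope): 2.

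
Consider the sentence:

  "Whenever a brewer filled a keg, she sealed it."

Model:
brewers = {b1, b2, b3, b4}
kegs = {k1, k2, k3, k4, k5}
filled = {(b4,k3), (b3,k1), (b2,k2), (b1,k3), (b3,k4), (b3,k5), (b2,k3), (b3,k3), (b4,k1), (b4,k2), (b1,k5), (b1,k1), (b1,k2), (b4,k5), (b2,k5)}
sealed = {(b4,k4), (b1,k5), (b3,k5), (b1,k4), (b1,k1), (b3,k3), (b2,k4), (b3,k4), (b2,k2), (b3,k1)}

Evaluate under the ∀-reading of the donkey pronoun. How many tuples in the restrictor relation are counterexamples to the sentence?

"it" takes "a keg" as antecedent — a donkey pronoun bound across the clause boundary.
Strong reading: for every (b,k) with filled(b,k), sealed(b,k).
Restrictor pairs: (b1,k1) ✓  (b1,k2) ✗  (b1,k3) ✗  (b1,k5) ✓  (b2,k2) ✓  (b2,k3) ✗  (b2,k5) ✗  (b3,k1) ✓  (b3,k3) ✓  (b3,k4) ✓  (b3,k5) ✓  (b4,k1) ✗  (b4,k2) ✗  (b4,k3) ✗  (b4,k5) ✗
Counterexamples (restrictor pairs failing the scope): 8.

8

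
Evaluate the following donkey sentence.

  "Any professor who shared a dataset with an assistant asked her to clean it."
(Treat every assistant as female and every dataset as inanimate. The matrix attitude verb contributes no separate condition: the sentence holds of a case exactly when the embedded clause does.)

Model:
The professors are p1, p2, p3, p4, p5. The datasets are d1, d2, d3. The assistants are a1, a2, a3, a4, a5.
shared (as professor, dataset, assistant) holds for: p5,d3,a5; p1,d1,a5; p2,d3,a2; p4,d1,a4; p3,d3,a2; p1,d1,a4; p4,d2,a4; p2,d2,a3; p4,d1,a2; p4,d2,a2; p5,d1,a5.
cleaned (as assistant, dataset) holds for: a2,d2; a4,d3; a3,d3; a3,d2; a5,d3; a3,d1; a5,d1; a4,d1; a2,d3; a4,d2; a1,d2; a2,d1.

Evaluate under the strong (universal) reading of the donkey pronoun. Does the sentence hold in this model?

True

"her" takes "an assistant" as antecedent and "it" takes "a dataset"; both are donkey pronouns co-varying with the restrictor.
Strong reading: for every (p,d,a) with shared(p,d,a), cleaned(a,d).
Restrictor triples: (p1,d1,a4)→cleaned(a4,d1) ✓  (p1,d1,a5)→cleaned(a5,d1) ✓  (p2,d2,a3)→cleaned(a3,d2) ✓  (p2,d3,a2)→cleaned(a2,d3) ✓  (p3,d3,a2)→cleaned(a2,d3) ✓  (p4,d1,a2)→cleaned(a2,d1) ✓  (p4,d1,a4)→cleaned(a4,d1) ✓  (p4,d2,a2)→cleaned(a2,d2) ✓  (p4,d2,a4)→cleaned(a4,d2) ✓  (p5,d1,a5)→cleaned(a5,d1) ✓  (p5,d3,a5)→cleaned(a5,d3) ✓
Every restrictor triple satisfies the scope.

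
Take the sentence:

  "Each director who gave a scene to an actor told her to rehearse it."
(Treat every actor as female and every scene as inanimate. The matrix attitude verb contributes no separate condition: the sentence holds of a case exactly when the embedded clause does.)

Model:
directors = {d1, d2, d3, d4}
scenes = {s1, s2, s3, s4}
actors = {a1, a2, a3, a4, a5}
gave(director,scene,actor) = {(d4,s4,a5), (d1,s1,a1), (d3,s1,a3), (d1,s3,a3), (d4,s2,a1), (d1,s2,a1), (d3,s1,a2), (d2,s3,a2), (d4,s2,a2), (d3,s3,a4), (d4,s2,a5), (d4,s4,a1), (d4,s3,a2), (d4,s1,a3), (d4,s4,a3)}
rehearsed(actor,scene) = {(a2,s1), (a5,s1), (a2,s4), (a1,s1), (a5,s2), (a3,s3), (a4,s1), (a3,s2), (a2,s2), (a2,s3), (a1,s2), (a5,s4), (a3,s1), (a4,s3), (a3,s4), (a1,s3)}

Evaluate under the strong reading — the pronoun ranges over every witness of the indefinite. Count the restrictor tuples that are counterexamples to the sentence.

"her" takes "an actor" as antecedent and "it" takes "a scene"; both are donkey pronouns co-varying with the restrictor.
Strong reading: for every (d,s,a) with gave(d,s,a), rehearsed(a,s).
Restrictor triples: (d1,s1,a1)→rehearsed(a1,s1) ✓  (d1,s2,a1)→rehearsed(a1,s2) ✓  (d1,s3,a3)→rehearsed(a3,s3) ✓  (d2,s3,a2)→rehearsed(a2,s3) ✓  (d3,s1,a2)→rehearsed(a2,s1) ✓  (d3,s1,a3)→rehearsed(a3,s1) ✓  (d3,s3,a4)→rehearsed(a4,s3) ✓  (d4,s1,a3)→rehearsed(a3,s1) ✓  (d4,s2,a1)→rehearsed(a1,s2) ✓  (d4,s2,a2)→rehearsed(a2,s2) ✓  (d4,s2,a5)→rehearsed(a5,s2) ✓  (d4,s3,a2)→rehearsed(a2,s3) ✓  (d4,s4,a1)→rehearsed(a1,s4) ✗  (d4,s4,a3)→rehearsed(a3,s4) ✓  (d4,s4,a5)→rehearsed(a5,s4) ✓
Counterexamples (restrictor triples failing the scope): 1.

1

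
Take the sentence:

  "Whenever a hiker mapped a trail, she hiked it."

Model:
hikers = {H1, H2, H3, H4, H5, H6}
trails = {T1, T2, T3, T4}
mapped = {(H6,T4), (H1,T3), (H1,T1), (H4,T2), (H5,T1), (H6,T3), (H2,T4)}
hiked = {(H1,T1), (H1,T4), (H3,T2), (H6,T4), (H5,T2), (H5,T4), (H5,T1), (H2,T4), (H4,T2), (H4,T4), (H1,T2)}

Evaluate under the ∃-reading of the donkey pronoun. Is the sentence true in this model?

True

"it" takes "a trail" as antecedent — a donkey pronoun bound across the clause boundary.
Weak reading: every hiker h with some mapped-trail has at least one mapped-trail t such that hiked(h,t).
Per hiker: H1:✓  H2:✓  H4:✓  H5:✓  H6:✓
Every hiker in the restrictor has a witness.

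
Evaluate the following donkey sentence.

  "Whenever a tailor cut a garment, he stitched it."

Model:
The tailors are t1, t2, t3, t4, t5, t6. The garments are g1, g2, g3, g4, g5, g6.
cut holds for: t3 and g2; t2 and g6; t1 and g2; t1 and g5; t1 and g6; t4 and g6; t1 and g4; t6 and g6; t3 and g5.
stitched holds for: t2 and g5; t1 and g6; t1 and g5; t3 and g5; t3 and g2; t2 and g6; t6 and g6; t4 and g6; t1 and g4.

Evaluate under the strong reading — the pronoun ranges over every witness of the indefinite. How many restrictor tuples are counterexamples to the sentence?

"it" takes "a garment" as antecedent — a donkey pronoun bound across the clause boundary.
Strong reading: for every (t,g) with cut(t,g), stitched(t,g).
Restrictor pairs: (t1,g2) ✗  (t1,g4) ✓  (t1,g5) ✓  (t1,g6) ✓  (t2,g6) ✓  (t3,g2) ✓  (t3,g5) ✓  (t4,g6) ✓  (t6,g6) ✓
Counterexamples (restrictor pairs failing the scope): 1.

1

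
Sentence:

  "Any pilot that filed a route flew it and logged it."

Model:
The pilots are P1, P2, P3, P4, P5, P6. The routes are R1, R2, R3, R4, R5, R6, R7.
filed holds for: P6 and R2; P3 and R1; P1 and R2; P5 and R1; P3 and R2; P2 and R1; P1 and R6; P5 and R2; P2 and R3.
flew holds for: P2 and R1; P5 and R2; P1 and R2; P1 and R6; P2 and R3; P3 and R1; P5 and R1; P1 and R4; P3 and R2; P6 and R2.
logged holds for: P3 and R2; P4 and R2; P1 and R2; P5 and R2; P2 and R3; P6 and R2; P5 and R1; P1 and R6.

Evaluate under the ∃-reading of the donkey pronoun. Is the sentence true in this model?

True

"it" takes "a route" as antecedent — a donkey pronoun bound across the clause boundary.
Weak reading: every pilot p with some filed-route has at least one filed-route r such that flew(p,r) ∧ logged(p,r).
Per pilot: P1:✓  P2:✓  P3:✓  P5:✓  P6:✓
Every pilot in the restrictor has a witness.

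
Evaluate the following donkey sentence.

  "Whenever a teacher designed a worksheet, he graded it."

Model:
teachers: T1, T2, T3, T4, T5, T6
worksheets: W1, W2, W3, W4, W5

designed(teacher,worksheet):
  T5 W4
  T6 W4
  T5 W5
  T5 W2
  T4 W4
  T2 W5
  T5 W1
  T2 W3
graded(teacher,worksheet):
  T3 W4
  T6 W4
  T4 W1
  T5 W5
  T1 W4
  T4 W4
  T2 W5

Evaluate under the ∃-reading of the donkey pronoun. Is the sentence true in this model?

"it" takes "a worksheet" as antecedent — a donkey pronoun bound across the clause boundary.
Weak reading: every teacher t with some designed-worksheet has at least one designed-worksheet w such that graded(t,w).
Per teacher: T2:✓  T4:✓  T5:✓  T6:✓
Every teacher in the restrictor has a witness.

True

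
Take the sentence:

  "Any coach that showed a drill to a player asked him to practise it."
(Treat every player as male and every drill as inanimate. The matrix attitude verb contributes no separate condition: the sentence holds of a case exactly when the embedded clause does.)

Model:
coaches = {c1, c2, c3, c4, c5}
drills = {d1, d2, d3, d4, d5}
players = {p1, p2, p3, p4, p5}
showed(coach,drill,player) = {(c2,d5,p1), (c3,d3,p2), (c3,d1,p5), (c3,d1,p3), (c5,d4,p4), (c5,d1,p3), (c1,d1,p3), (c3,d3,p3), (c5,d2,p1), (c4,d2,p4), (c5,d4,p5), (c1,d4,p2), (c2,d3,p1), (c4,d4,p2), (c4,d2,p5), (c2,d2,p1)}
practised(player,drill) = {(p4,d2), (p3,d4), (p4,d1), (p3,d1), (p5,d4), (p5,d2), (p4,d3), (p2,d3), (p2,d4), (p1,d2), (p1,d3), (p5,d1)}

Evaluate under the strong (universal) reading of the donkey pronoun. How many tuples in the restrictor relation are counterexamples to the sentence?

3

"him" takes "a player" as antecedent and "it" takes "a drill"; both are donkey pronouns co-varying with the restrictor.
Strong reading: for every (c,d,p) with showed(c,d,p), practised(p,d).
Restrictor triples: (c1,d1,p3)→practised(p3,d1) ✓  (c1,d4,p2)→practised(p2,d4) ✓  (c2,d2,p1)→practised(p1,d2) ✓  (c2,d3,p1)→practised(p1,d3) ✓  (c2,d5,p1)→practised(p1,d5) ✗  (c3,d1,p3)→practised(p3,d1) ✓  (c3,d1,p5)→practised(p5,d1) ✓  (c3,d3,p2)→practised(p2,d3) ✓  (c3,d3,p3)→practised(p3,d3) ✗  (c4,d2,p4)→practised(p4,d2) ✓  (c4,d2,p5)→practised(p5,d2) ✓  (c4,d4,p2)→practised(p2,d4) ✓  (c5,d1,p3)→practised(p3,d1) ✓  (c5,d2,p1)→practised(p1,d2) ✓  (c5,d4,p4)→practised(p4,d4) ✗  (c5,d4,p5)→practised(p5,d4) ✓
Counterexamples (restrictor triples failing the scope): 3.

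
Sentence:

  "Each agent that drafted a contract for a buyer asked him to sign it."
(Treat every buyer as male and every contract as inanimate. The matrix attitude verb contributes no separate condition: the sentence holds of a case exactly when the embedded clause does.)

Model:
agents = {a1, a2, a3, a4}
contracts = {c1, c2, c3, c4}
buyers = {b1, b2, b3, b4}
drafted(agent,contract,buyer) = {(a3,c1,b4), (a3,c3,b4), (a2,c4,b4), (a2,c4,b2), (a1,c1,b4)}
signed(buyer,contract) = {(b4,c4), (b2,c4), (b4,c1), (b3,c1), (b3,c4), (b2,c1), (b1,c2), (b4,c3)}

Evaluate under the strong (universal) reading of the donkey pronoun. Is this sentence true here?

"him" takes "a buyer" as antecedent and "it" takes "a contract"; both are donkey pronouns co-varying with the restrictor.
Strong reading: for every (a,c,b) with drafted(a,c,b), signed(b,c).
Restrictor triples: (a1,c1,b4)→signed(b4,c1) ✓  (a2,c4,b2)→signed(b2,c4) ✓  (a2,c4,b4)→signed(b4,c4) ✓  (a3,c1,b4)→signed(b4,c1) ✓  (a3,c3,b4)→signed(b4,c3) ✓
Every restrictor triple satisfies the scope.

True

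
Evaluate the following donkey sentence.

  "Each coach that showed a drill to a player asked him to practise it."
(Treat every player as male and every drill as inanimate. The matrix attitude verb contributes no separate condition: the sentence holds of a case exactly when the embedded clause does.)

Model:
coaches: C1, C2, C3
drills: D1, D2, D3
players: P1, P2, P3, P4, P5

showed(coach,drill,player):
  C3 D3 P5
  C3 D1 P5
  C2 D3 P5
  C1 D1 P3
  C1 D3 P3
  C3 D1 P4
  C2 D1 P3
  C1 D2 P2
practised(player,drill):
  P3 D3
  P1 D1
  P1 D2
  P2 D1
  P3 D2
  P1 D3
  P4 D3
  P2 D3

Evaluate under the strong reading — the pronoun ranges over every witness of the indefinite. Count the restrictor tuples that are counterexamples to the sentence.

"him" takes "a player" as antecedent and "it" takes "a drill"; both are donkey pronouns co-varying with the restrictor.
Strong reading: for every (c,d,p) with showed(c,d,p), practised(p,d).
Restrictor triples: (C1,D1,P3)→practised(P3,D1) ✗  (C1,D2,P2)→practised(P2,D2) ✗  (C1,D3,P3)→practised(P3,D3) ✓  (C2,D1,P3)→practised(P3,D1) ✗  (C2,D3,P5)→practised(P5,D3) ✗  (C3,D1,P4)→practised(P4,D1) ✗  (C3,D1,P5)→practised(P5,D1) ✗  (C3,D3,P5)→practised(P5,D3) ✗
Counterexamples (restrictor triples failing the scope): 7.

7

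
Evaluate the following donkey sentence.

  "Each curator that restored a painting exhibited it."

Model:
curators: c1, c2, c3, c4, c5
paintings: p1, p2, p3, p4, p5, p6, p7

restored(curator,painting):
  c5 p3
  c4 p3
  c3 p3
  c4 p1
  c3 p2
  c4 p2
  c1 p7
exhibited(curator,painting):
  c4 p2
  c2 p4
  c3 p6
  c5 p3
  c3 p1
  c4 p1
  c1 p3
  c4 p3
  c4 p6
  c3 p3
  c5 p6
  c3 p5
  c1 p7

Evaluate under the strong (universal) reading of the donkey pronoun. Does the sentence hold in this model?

False

"it" takes "a painting" as antecedent — a donkey pronoun bound across the clause boundary.
Strong reading: for every (c,p) with restored(c,p), exhibited(c,p).
Restrictor pairs: (c1,p7) ✓  (c3,p2) ✗  (c3,p3) ✓  (c4,p1) ✓  (c4,p2) ✓  (c4,p3) ✓  (c5,p3) ✓
Counterexample: (c3,p2) is in restored but fails the scope.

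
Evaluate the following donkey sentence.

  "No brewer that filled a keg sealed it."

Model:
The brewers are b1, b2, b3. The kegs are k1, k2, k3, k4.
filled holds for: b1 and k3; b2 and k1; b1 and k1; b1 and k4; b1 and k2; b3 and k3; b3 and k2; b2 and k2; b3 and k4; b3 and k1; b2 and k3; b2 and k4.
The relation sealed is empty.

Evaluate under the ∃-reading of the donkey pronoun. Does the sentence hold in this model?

True

"it" takes "a keg" as antecedent — a donkey pronoun bound across the clause boundary.
Truth condition: for no (b,k) with filled(b,k) does sealed(b,k) hold.
Restrictor pairs — does the scope hold? (b1,k1):fails  (b1,k2):fails  (b1,k3):fails  (b1,k4):fails  (b2,k1):fails  (b2,k2):fails  (b2,k3):fails  (b2,k4):fails  (b3,k1):fails  (b3,k2):fails  (b3,k3):fails  (b3,k4):fails
Scope holds for no restrictor pair, so the sentence is true.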